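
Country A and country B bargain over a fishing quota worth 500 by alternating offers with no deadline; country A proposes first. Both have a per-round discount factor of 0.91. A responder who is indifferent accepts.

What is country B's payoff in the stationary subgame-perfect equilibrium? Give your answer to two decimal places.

Let x be country A's share when country A proposes and y be country B's share when country B proposes.
Country B accepts iff offered ≥ 0.91·y, so x = 500 − 0.91y. Symmetrically y = 500 − 0.91x.
Substituting: x = 500 − 0.91(500 − 0.91x), giving x(1 − 0.91·0.91) = 500(1 − 0.91).
So x = 500 × 0.09 / 0.1719 ≈ 261.7801, and country B receives 500 − x ≈ 238.2199.

238.22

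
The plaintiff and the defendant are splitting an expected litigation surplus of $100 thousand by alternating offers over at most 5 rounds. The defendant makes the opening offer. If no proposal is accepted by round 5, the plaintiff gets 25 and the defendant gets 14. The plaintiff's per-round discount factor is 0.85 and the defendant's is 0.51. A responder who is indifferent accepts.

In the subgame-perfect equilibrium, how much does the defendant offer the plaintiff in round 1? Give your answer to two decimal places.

Solve by backward induction from round 5.
Round 5 (the defendant proposes): the plaintiff gets 25 if talks fail, so the defendant offers 25 and keeps 75.
Round 4 (the plaintiff proposes): the defendant can get 75 next round, worth 0.51 × 75 = 38.25 now. The plaintiff offers 38.25 and keeps 100 − 38.25 = 61.75.
Round 3 (the defendant proposes): the plaintiff can get 61.75 next round, worth 0.85 × 61.75 = 52.4875 now. The defendant offers 52.4875 and keeps 100 − 52.4875 = 47.5125.
Round 2 (the plaintiff proposes): the defendant can get 47.5125 next round, worth 0.51 × 47.5125 = 24.231375 now, so the plaintiff offers 24.231375, keeping 75.768625.
Round 1 (the defendant proposes): the plaintiff can get 75.768625 next round, worth 0.85 × 75.768625 = 64.40333125 now. The defendant offers 64.40333125 and keeps 100 − 64.40333125 = 35.59666875.

64.40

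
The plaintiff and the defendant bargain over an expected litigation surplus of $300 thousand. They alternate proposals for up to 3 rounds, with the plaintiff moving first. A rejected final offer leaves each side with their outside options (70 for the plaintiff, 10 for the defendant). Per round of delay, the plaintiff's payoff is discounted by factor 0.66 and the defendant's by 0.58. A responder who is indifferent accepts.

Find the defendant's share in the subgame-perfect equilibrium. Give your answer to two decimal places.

62.99

Round 3 (the plaintiff proposes): the defendant gets 10 if talks fail, so the plaintiff offers 10 and keeps 290.
Round 2 (the defendant proposes): the plaintiff can get 290 next round, worth 0.66 × 290 = 191.4 now; the defendant offers that and keeps 108.6.
Round 1 (the plaintiff proposes): the defendant can get 108.6 next round, worth 0.58 × 108.6 = 62.988 now; the plaintiff offers that and keeps 237.012.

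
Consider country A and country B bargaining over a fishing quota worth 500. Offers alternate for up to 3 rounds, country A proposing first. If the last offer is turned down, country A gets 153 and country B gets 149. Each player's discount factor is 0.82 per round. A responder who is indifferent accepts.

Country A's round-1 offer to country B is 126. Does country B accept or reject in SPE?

Work out country B's continuation value if the offer is rejected.
Round 3 (country A proposes): country B gets 149 if talks fail, so country A offers 149 and keeps 351.
Round 2 (country B proposes): country A can get 351 next round, worth 0.82 × 351 = 287.82 now; country B offers that and keeps 212.18.
So by rejecting in round 1, country B gets 212.18 next round, worth 0.82 × 212.18 = 173.9876 now.
Offer 126 < 173.9876, so country B rejects.

Reject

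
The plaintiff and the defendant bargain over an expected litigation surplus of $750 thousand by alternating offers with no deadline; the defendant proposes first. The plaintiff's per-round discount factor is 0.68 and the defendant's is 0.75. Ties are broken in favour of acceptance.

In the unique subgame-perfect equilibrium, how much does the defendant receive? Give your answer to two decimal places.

In a stationary SPE each proposer offers the other exactly their discounted continuation value.
If the defendant keeps x when proposing and the plaintiff keeps y when proposing, then x = 750 − 0.68y and y = 750 − 0.75x.
Solving: x = 750(1 − 0.68) / (1 − 0.75·0.68) = 240 / 0.49 ≈ 489.7959.
The plaintiff gets 750 − 489.7959 ≈ 260.2041.

489.80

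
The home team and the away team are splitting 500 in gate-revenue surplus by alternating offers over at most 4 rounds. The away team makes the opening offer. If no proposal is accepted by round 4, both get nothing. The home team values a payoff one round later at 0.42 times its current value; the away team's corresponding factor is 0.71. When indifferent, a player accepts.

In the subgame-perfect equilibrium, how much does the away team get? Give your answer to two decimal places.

376.48

Round 4 (the home team proposes): rejection yields 0 for the away team; the home team offers 0 and keeps 500.
Round 3 (the away team proposes): the home team can get 500 next round, worth 0.42 × 500 = 210 now, so the away team offers 210, keeping 290.
Round 2 (the home team proposes): the away team can get 290 next round, worth 0.71 × 290 = 205.9 now, so the home team offers 205.9, keeping 294.1.
Round 1 (the away team proposes): the home team can get 294.1 next round, worth 0.42 × 294.1 = 123.522 now; the away team offers that and keeps 376.478.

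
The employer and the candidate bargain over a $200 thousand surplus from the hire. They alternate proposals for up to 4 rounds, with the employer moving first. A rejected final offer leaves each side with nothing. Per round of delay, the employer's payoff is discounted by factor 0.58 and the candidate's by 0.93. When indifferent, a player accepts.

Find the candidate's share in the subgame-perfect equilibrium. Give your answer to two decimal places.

178.45

Solve by backward induction from round 4.
Round 4 (the candidate proposes): rejection yields 0 for the employer; the candidate offers 0 and keeps 200.
Round 3 (the employer proposes): the candidate can get 200 next round, worth 0.93 × 200 = 186 now, so the employer offers 186, keeping 14.
Round 2 (the candidate proposes): the employer can get 14 next round, worth 0.58 × 14 = 8.12 now. The candidate offers 8.12 and keeps 200 − 8.12 = 191.88.
Round 1 (the employer proposes): the candidate can get 191.88 next round, worth 0.93 × 191.88 = 178.4484 now. The employer offers 178.4484 and keeps 200 − 178.4484 = 21.5516.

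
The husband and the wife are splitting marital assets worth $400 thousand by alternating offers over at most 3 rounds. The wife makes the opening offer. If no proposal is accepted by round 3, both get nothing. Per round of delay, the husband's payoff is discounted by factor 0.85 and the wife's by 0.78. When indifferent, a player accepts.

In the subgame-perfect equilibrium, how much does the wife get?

Work backward from the last round.
Round 3 (the wife proposes): the husband will accept anything ≥ 0, so the wife offers 0 and keeps 400.
Round 2 (the husband proposes): the wife can get 400 next round, worth 0.78 × 400 = 312 now. The husband offers 312 and keeps 400 − 312 = 88.
Round 1 (the wife proposes): the husband can get 88 next round, worth 0.85 × 88 = 74.8 now. The wife offers 74.8 and keeps 400 − 74.8 = 325.2.

325.2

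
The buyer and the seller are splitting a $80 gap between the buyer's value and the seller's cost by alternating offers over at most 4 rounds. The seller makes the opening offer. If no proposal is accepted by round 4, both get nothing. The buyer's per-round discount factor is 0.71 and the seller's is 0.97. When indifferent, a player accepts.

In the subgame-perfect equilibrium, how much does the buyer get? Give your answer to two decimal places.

40.82

Work backward from the last round.
Round 4 (the buyer proposes): rejection yields 0 for the seller; the buyer offers 0 and keeps 80.
Round 3 (the seller proposes): the buyer can get 80 next round, worth 0.71 × 80 = 56.8 now; the seller offers that and keeps 23.2.
Round 2 (the buyer proposes): the seller can get 23.2 next round, worth 0.97 × 23.2 = 22.504 now; the buyer offers that and keeps 57.496.
Round 1 (the seller proposes): the buyer can get 57.496 next round, worth 0.71 × 57.496 = 40.82216 now; the seller offers that and keeps 39.17784.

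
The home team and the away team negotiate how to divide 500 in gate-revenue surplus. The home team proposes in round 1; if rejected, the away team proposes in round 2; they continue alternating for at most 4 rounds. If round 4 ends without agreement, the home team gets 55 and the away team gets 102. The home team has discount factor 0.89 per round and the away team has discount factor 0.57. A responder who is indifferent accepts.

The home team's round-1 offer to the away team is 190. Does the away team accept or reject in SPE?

Round 4 (the away team proposes): the home team gets 55 if talks fail, so the away team offers 55 and keeps 445.
Round 3 (the home team proposes): the away team can get 445 next round, worth 0.57 × 445 = 253.65 now, so the home team offers 253.65, keeping 246.35.
Round 2 (the away team proposes): the home team can get 246.35 next round, worth 0.89 × 246.35 = 219.2515 now; the away team offers that and keeps 280.7485.
So by rejecting in round 1, the away team gets 280.7485 next round, worth 0.57 × 280.7485 = 160.026645 now.
Offer 190 ≥ 160.026645, so the away team accepts.

Accept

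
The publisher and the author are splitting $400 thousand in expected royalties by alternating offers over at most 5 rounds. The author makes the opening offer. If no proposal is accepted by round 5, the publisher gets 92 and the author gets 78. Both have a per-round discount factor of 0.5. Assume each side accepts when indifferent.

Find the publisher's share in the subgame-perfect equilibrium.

130.75

Work backward from the last round.
Round 5 (the author proposes): the publisher gets 92 if talks fail, so the author offers 92 and keeps 308.
Round 4 (the publisher proposes): the author can get 308 next round, worth 0.5 × 308 = 154 now, so the publisher offers 154, keeping 246.
Round 3 (the author proposes): the publisher can get 246 next round, worth 0.5 × 246 = 123 now, so the author offers 123, keeping 277.
Round 2 (the publisher proposes): the author can get 277 next round, worth 0.5 × 277 = 138.5 now; the publisher offers that and keeps 261.5.
Round 1 (the author proposes): the publisher can get 261.5 next round, worth 0.5 × 261.5 = 130.75 now. The author offers 130.75 and keeps 400 − 130.75 = 269.25.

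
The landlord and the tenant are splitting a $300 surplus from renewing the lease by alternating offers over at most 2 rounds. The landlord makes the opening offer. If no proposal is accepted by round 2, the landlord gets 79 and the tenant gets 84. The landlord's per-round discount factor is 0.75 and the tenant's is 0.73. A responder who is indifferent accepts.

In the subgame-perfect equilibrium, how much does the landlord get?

138.67

Round 2 (the tenant proposes): the landlord gets 79 if talks fail, so the tenant offers 79 and keeps 221.
Round 1 (the landlord proposes): the tenant can get 221 next round, worth 0.73 × 221 = 161.33 now; the landlord offers that and keeps 138.67.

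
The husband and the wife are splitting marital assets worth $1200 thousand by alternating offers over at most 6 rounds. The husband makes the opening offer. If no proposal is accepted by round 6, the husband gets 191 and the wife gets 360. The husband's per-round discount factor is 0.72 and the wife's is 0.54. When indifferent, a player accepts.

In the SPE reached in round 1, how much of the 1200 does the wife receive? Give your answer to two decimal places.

334.35

Round 6 (the wife proposes): the husband gets 191 if talks fail, so the wife offers 191 and keeps 1009.
Round 5 (the husband proposes): the wife can get 1009 next round, worth 0.54 × 1009 = 544.86 now, so the husband offers 544.86, keeping 655.14.
Round 4 (the wife proposes): the husband can get 655.14 next round, worth 0.72 × 655.14 = 471.7008 now; the wife offers that and keeps 728.2992.
Round 3 (the husband proposes): the wife can get 728.2992 next round, worth 0.54 × 728.2992 = 393.281568 now. The husband offers 393.281568 and keeps 1200 − 393.281568 = 806.718432.
Round 2 (the wife proposes): the husband can get 806.718432 next round, worth 0.72 × 806.718432 = 580.83727104 now; the wife offers that and keeps 619.16272896.
Round 1 (the husband proposes): the wife can get 619.16272896 next round, worth 0.54 × 619.16272896 = 334.3478736384 now, so the husband offers 334.3478736384, keeping 865.6521263616.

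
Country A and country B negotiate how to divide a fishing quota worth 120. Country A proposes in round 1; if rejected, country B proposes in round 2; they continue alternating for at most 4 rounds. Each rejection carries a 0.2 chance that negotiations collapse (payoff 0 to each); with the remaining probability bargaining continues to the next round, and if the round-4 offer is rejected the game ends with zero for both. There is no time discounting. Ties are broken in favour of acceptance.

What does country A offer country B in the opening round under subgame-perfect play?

Round 4 (country B proposes): rejection yields 0 for country A; country B offers 0 and keeps 120.
Round 3 (country A proposes): rejecting gives country B an expected 0.8 × 120 = 96. Country A offers 96 and keeps 120 − 96 = 24.
Round 2 (country B proposes): rejecting gives country A an expected 0.8 × 24 = 19.2; country B offers that and keeps 100.8.
Round 1 (country A proposes): rejecting gives country B an expected 0.8 × 100.8 = 80.64. Country A offers 80.64 and keeps 120 − 80.64 = 39.36.

80.64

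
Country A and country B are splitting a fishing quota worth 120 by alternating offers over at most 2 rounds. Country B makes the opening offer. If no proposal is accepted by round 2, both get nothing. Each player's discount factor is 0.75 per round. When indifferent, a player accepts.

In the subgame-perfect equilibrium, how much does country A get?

90

Round 2 (country A proposes): country B will accept anything ≥ 0, so country A offers 0 and keeps 120.
Round 1 (country B proposes): country A can get 120 next round, worth 0.75 × 120 = 90 now; country B offers that and keeps 30.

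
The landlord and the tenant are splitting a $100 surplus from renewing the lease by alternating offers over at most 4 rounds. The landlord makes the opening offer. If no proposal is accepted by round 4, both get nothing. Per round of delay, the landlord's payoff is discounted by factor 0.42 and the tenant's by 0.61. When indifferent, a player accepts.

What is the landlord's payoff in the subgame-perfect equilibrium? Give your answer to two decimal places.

Round 4 (the tenant proposes): rejection yields 0 for the landlord; the tenant offers 0 and keeps 100.
Round 3 (the landlord proposes): the tenant can get 100 next round, worth 0.61 × 100 = 61 now. The landlord offers 61 and keeps 100 − 61 = 39.
Round 2 (the tenant proposes): the landlord can get 39 next round, worth 0.42 × 39 = 16.38 now; the tenant offers that and keeps 83.62.
Round 1 (the landlord proposes): the tenant can get 83.62 next round, worth 0.61 × 83.62 = 51.0082 now; the landlord offers that and keeps 48.9918.

48.99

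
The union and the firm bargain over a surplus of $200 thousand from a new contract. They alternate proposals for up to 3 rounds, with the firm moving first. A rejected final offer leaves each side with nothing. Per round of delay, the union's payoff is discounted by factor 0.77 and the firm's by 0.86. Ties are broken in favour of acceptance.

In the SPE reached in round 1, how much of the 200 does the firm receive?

Round 3 (the firm proposes): the union will accept anything ≥ 0, so the firm offers 0 and keeps 200.
Round 2 (the union proposes): the firm can get 200 next round, worth 0.86 × 200 = 172 now. The union offers 172 and keeps 200 − 172 = 28.
Round 1 (the firm proposes): the union can get 28 next round, worth 0.77 × 28 = 21.56 now, so the firm offers 21.56, keeping 178.44.

178.44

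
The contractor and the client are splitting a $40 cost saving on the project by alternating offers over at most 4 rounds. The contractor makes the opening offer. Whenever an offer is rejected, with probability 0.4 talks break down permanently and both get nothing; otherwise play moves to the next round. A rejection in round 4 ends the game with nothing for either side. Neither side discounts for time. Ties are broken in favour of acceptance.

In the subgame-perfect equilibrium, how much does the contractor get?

Round 4 (the client proposes): the contractor will accept anything ≥ 0, so the client offers 0 and keeps 40.
Round 3 (the contractor proposes): rejecting gives the client an expected 0.6 × 40 = 24, so the contractor offers 24, keeping 16.
Round 2 (the client proposes): rejecting gives the contractor an expected 0.6 × 16 = 9.6; the client offers that and keeps 30.4.
Round 1 (the contractor proposes): rejecting gives the client an expected 0.6 × 30.4 = 18.24. The contractor offers 18.24 and keeps 40 − 18.24 = 21.76.

21.76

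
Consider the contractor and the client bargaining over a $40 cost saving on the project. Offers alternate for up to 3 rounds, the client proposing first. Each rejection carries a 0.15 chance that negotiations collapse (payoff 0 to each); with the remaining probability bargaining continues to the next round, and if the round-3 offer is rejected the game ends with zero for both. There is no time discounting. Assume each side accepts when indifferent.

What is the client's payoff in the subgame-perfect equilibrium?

Round 3 (the client proposes): the contractor will accept anything ≥ 0, so the client offers 0 and keeps 40.
Round 2 (the contractor proposes): rejecting gives the client an expected 0.85 × 40 = 34; the contractor offers that and keeps 6.
Round 1 (the client proposes): rejecting gives the contractor an expected 0.85 × 6 = 5.1, so the client offers 5.1, keeping 34.9.

34.9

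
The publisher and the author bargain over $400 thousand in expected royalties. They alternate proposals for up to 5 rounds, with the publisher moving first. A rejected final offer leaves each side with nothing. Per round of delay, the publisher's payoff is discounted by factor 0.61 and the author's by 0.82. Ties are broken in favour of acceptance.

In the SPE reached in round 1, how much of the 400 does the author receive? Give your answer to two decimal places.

Solve by backward induction from round 5.
Round 5 (the publisher proposes): the author will accept anything ≥ 0, so the publisher offers 0 and keeps 400.
Round 4 (the author proposes): the publisher can get 400 next round, worth 0.61 × 400 = 244 now. The author offers 244 and keeps 400 − 244 = 156.
Round 3 (the publisher proposes): the author can get 156 next round, worth 0.82 × 156 = 127.92 now, so the publisher offers 127.92, keeping 272.08.
Round 2 (the author proposes): the publisher can get 272.08 next round, worth 0.61 × 272.08 = 165.9688 now. The author offers 165.9688 and keeps 400 − 165.9688 = 234.0312.
Round 1 (the publisher proposes): the author can get 234.0312 next round, worth 0.82 × 234.0312 = 191.905584 now; the publisher offers that and keeps 208.094416.

191.91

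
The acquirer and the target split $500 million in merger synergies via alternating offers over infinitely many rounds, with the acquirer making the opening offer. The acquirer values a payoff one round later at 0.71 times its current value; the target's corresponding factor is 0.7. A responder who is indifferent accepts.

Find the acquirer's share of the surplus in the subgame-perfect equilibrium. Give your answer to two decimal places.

In a stationary SPE each proposer offers the other exactly their discounted continuation value.
If the acquirer keeps x when proposing and the target keeps y when proposing, then x = 500 − 0.7y and y = 500 − 0.71x.
Solving: x = 500(1 − 0.7) / (1 − 0.71·0.7) = 150 / 0.503 ≈ 298.2107.
The target gets 500 − 298.2107 ≈ 201.7893.

298.21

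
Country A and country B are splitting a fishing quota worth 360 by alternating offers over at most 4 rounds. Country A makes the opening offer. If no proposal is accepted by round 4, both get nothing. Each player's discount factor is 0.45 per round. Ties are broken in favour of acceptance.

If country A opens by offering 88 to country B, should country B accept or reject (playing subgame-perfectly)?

Work out country B's continuation value if the offer is rejected.
Round 4 (country B proposes): country A will accept anything ≥ 0, so country B offers 0 and keeps 360.
Round 3 (country A proposes): country B can get 360 next round, worth 0.45 × 360 = 162 now; country A offers that and keeps 198.
Round 2 (country B proposes): country A can get 198 next round, worth 0.45 × 198 = 89.1 now. Country B offers 89.1 and keeps 360 − 89.1 = 270.9.
So by rejecting in round 1, country B gets 270.9 next round, worth 0.45 × 270.9 = 121.905 now.
Offer 88 < 121.905, so country B rejects.

Reject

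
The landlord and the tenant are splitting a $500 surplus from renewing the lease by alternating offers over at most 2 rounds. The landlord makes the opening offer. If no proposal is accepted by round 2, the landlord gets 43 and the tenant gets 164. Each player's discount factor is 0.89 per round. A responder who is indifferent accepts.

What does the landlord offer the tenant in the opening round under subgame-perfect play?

406.73

Round 2 (the tenant proposes): the landlord gets 43 if talks fail, so the tenant offers 43 and keeps 457.
Round 1 (the landlord proposes): the tenant can get 457 next round, worth 0.89 × 457 = 406.73 now, so the landlord offers 406.73, keeping 93.27.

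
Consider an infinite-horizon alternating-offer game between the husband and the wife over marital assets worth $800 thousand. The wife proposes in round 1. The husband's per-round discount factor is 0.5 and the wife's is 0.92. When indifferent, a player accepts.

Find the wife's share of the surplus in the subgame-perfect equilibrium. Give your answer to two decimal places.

When the wife proposes, the husband accepts any offer worth at least 0.5 times what the husband would get by proposing next round; and vice versa.
This gives x = 800 − 0.5y and y = 800 − 0.92x, where x and y are each side's share when it proposes.
Hence (1 − 0.5·0.92)x = 800(1 − 0.5), i.e. 0.54·x = 400.
x ≈ 740.7407; the husband's share is 800 − x ≈ 59.2593.

740.74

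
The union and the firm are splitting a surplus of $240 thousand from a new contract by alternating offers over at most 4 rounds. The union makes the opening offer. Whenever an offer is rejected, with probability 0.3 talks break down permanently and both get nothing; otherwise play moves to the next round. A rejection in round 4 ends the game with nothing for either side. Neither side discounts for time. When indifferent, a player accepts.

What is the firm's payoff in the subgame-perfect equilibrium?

132.72

By backward induction:
Round 4 (the firm proposes): the union will accept anything ≥ 0, so the firm offers 0 and keeps 240.
Round 3 (the union proposes): rejecting gives the firm an expected 0.7 × 240 = 168, so the union offers 168, keeping 72.
Round 2 (the firm proposes): rejecting gives the union an expected 0.7 × 72 = 50.4, so the firm offers 50.4, keeping 189.6.
Round 1 (the union proposes): rejecting gives the firm an expected 0.7 × 189.6 = 132.72. The union offers 132.72 and keeps 240 − 132.72 = 107.28.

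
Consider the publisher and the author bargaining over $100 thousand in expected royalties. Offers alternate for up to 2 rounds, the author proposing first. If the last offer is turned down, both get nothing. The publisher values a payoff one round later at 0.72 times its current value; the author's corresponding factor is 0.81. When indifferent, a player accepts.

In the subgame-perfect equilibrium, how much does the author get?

28

Round 2 (the publisher proposes): rejection yields 0 for the author; the publisher offers 0 and keeps 100.
Round 1 (the author proposes): the publisher can get 100 next round, worth 0.72 × 100 = 72 now; the author offers that and keeps 28.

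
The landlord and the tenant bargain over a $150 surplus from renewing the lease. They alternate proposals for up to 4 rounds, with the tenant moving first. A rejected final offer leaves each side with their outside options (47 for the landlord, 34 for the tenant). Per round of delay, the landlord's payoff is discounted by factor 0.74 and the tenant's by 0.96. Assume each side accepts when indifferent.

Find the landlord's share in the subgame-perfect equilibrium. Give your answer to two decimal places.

65.42

Round 4 (the landlord proposes): the tenant gets 34 if talks fail, so the landlord offers 34 and keeps 116.
Round 3 (the tenant proposes): the landlord can get 116 next round, worth 0.74 × 116 = 85.84 now, so the tenant offers 85.84, keeping 64.16.
Round 2 (the landlord proposes): the tenant can get 64.16 next round, worth 0.96 × 64.16 = 61.5936 now, so the landlord offers 61.5936, keeping 88.4064.
Round 1 (the tenant proposes): the landlord can get 88.4064 next round, worth 0.74 × 88.4064 = 65.420736 now. The tenant offers 65.420736 and keeps 150 − 65.420736 = 84.579264.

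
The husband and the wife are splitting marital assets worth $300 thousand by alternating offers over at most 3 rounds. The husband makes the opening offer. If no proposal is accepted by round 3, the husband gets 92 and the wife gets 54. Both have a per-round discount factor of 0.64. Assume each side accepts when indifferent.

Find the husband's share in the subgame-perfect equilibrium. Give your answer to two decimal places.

208.76

Round 3 (the husband proposes): the wife gets 54 if talks fail, so the husband offers 54 and keeps 246.
Round 2 (the wife proposes): the husband can get 246 next round, worth 0.64 × 246 = 157.44 now, so the wife offers 157.44, keeping 142.56.
Round 1 (the husband proposes): the wife can get 142.56 next round, worth 0.64 × 142.56 = 91.2384 now. The husband offers 91.2384 and keeps 300 − 91.2384 = 208.7616.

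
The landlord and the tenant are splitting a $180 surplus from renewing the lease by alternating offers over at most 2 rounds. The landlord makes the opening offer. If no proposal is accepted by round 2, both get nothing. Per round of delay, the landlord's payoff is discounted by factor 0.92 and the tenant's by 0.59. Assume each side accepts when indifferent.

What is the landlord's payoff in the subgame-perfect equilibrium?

73.8

Solve by backward induction from round 2.
Round 2 (the tenant proposes): rejection yields 0 for the landlord; the tenant offers 0 and keeps 180.
Round 1 (the landlord proposes): the tenant can get 180 next round, worth 0.59 × 180 = 106.2 now; the landlord offers that and keeps 73.8.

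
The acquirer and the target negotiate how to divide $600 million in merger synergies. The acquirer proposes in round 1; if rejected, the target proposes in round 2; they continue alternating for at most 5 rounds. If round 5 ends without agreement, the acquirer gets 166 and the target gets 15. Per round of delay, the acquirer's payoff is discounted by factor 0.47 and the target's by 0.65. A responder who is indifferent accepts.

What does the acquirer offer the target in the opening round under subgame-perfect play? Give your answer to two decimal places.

Round 5 (the acquirer proposes): the target gets 15 if talks fail, so the acquirer offers 15 and keeps 585.
Round 4 (the target proposes): the acquirer can get 585 next round, worth 0.47 × 585 = 274.95 now; the target offers that and keeps 325.05.
Round 3 (the acquirer proposes): the target can get 325.05 next round, worth 0.65 × 325.05 = 211.2825 now, so the acquirer offers 211.2825, keeping 388.7175.
Round 2 (the target proposes): the acquirer can get 388.7175 next round, worth 0.47 × 388.7175 = 182.697225 now. The target offers 182.697225 and keeps 600 − 182.697225 = 417.302775.
Round 1 (the acquirer proposes): the target can get 417.302775 next round, worth 0.65 × 417.302775 = 271.24680375 now, so the acquirer offers 271.24680375, keeping 328.75319625.

271.25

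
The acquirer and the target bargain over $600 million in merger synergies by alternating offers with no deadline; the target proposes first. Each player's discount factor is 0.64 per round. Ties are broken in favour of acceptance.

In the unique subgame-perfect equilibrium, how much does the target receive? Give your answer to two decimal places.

365.85

In a stationary SPE each proposer offers the other exactly their discounted continuation value.
If the target keeps x when proposing and the acquirer keeps y when proposing, then x = 600 − 0.64y and y = 600 − 0.64x.
Solving: x = 600(1 − 0.64) / (1 − 0.64·0.64) = 216 / 0.5904 ≈ 365.8537.
The acquirer gets 600 − 365.8537 ≈ 234.1463.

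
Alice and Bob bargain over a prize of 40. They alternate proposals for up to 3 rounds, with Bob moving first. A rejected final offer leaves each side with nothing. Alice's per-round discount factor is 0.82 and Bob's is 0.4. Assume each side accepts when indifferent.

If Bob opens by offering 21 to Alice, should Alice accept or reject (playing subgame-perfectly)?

Accept

Round 3 (Bob proposes): rejection yields 0 for Alice; Bob offers 0 and keeps 40.
Round 2 (Alice proposes): Bob can get 40 next round, worth 0.4 × 40 = 16 now; Alice offers that and keeps 24.
So by rejecting in round 1, Alice gets 24 next round, worth 0.82 × 24 = 19.68 now.
Offer 21 ≥ 19.68, so Alice accepts.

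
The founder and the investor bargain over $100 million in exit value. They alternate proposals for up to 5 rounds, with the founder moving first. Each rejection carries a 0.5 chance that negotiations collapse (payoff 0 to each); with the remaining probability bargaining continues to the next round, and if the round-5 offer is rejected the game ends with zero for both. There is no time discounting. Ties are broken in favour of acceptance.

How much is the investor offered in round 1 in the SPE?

31.25

By backward induction:
Round 5 (the founder proposes): the investor will accept anything ≥ 0, so the founder offers 0 and keeps 100.
Round 4 (the investor proposes): rejecting gives the founder an expected 0.5 × 100 = 50. The investor offers 50 and keeps 100 − 50 = 50.
Round 3 (the founder proposes): rejecting gives the investor an expected 0.5 × 50 = 25; the founder offers that and keeps 75.
Round 2 (the investor proposes): rejecting gives the founder an expected 0.5 × 75 = 37.5; the investor offers that and keeps 62.5.
Round 1 (the founder proposes): rejecting gives the investor an expected 0.5 × 62.5 = 31.25; the founder offers that and keeps 68.75.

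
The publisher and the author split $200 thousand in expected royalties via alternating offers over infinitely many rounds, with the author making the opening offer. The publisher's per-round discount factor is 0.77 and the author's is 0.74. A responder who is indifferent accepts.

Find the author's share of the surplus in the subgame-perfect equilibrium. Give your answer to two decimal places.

106.93

Let x be the author's share when the author proposes and y be the publisher's share when the publisher proposes.
The publisher accepts iff offered ≥ 0.77·y, so x = 200 − 0.77y. Symmetrically y = 200 − 0.74x.
Substituting: x = 200 − 0.77(200 − 0.74x), giving x(1 − 0.74·0.77) = 200(1 − 0.77).
So x = 200 × 0.23 / 0.4302 ≈ 106.9270, and the publisher receives 200 − x ≈ 93.0730.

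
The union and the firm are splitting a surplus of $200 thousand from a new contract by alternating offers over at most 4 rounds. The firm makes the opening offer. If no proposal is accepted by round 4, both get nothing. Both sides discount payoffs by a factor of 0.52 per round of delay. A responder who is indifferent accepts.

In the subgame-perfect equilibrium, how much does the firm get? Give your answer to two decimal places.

121.96

Round 4 (the union proposes): rejection yields 0 for the firm; the union offers 0 and keeps 200.
Round 3 (the firm proposes): the union can get 200 next round, worth 0.52 × 200 = 104 now. The firm offers 104 and keeps 200 − 104 = 96.
Round 2 (the union proposes): the firm can get 96 next round, worth 0.52 × 96 = 49.92 now. The union offers 49.92 and keeps 200 − 49.92 = 150.08.
Round 1 (the firm proposes): the union can get 150.08 next round, worth 0.52 × 150.08 = 78.0416 now. The firm offers 78.0416 and keeps 200 − 78.0416 = 121.9584.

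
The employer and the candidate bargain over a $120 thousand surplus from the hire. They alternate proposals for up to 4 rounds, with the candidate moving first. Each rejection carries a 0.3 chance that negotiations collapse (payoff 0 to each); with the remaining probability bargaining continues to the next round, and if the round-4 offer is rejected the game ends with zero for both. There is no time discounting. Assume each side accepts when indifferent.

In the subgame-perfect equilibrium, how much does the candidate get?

By backward induction:
Round 4 (the employer proposes): the candidate will accept anything ≥ 0, so the employer offers 0 and keeps 120.
Round 3 (the candidate proposes): rejecting gives the employer an expected 0.7 × 120 = 84. The candidate offers 84 and keeps 120 − 84 = 36.
Round 2 (the employer proposes): rejecting gives the candidate an expected 0.7 × 36 = 25.2; the employer offers that and keeps 94.8.
Round 1 (the candidate proposes): rejecting gives the employer an expected 0.7 × 94.8 = 66.36; the candidate offers that and keeps 53.64.

53.64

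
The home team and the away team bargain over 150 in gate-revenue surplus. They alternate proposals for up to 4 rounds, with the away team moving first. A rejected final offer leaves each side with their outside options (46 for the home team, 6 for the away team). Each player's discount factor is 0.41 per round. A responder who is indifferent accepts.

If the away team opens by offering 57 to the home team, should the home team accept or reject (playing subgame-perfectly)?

Accept

Work out the home team's continuation value if the offer is rejected.
Round 4 (the home team proposes): the away team gets 6 if talks fail, so the home team offers 6 and keeps 144.
Round 3 (the away team proposes): the home team can get 144 next round, worth 0.41 × 144 = 59.04 now, so the away team offers 59.04, keeping 90.96.
Round 2 (the home team proposes): the away team can get 90.96 next round, worth 0.41 × 90.96 = 37.2936 now, so the home team offers 37.2936, keeping 112.7064.
So by rejecting in round 1, the home team gets 112.7064 next round, worth 0.41 × 112.7064 = 46.209624 now.
Offer 57 ≥ 46.209624, so the home team accepts.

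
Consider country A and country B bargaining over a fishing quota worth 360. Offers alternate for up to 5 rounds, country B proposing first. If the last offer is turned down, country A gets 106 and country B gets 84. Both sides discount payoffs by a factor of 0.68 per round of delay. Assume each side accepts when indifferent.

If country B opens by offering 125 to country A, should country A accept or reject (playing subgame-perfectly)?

Work out country A's continuation value if the offer is rejected.
Round 5 (country B proposes): country A gets 106 if talks fail, so country B offers 106 and keeps 254.
Round 4 (country A proposes): country B can get 254 next round, worth 0.68 × 254 = 172.72 now. Country A offers 172.72 and keeps 360 − 172.72 = 187.28.
Round 3 (country B proposes): country A can get 187.28 next round, worth 0.68 × 187.28 = 127.3504 now, so country B offers 127.3504, keeping 232.6496.
Round 2 (country A proposes): country B can get 232.6496 next round, worth 0.68 × 232.6496 = 158.201728 now; country A offers that and keeps 201.798272.
So by rejecting in round 1, country A gets 201.798272 next round, worth 0.68 × 201.798272 = 137.22282496 now.
Offer 125 < 137.22282496, so country A rejects.

Reject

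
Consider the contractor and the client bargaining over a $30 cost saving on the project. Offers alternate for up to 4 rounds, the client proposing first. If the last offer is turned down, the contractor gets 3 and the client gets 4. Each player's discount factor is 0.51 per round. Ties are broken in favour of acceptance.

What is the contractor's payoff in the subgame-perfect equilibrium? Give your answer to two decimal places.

10.95

Round 4 (the contractor proposes): the client gets 4 if talks fail, so the contractor offers 4 and keeps 26.
Round 3 (the client proposes): the contractor can get 26 next round, worth 0.51 × 26 = 13.26 now; the client offers that and keeps 16.74.
Round 2 (the contractor proposes): the client can get 16.74 next round, worth 0.51 × 16.74 = 8.5374 now; the contractor offers that and keeps 21.4626.
Round 1 (the client proposes): the contractor can get 21.4626 next round, worth 0.51 × 21.4626 = 10.945926 now; the client offers that and keeps 19.054074.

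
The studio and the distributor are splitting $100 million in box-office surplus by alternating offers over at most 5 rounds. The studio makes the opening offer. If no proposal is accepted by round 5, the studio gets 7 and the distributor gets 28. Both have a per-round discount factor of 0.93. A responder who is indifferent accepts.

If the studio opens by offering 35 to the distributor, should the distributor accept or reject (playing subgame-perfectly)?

Work out the distributor's continuation value if the offer is rejected.
Round 5 (the studio proposes): the distributor gets 28 if talks fail, so the studio offers 28 and keeps 72.
Round 4 (the distributor proposes): the studio can get 72 next round, worth 0.93 × 72 = 66.96 now, so the distributor offers 66.96, keeping 33.04.
Round 3 (the studio proposes): the distributor can get 33.04 next round, worth 0.93 × 33.04 = 30.7272 now; the studio offers that and keeps 69.2728.
Round 2 (the distributor proposes): the studio can get 69.2728 next round, worth 0.93 × 69.2728 = 64.423704 now. The distributor offers 64.423704 and keeps 100 − 64.423704 = 35.576296.
So by rejecting in round 1, the distributor gets 35.576296 next round, worth 0.93 × 35.576296 = 33.08595528 now.
Offer 35 ≥ 33.08595528, so the distributor accepts.

Accept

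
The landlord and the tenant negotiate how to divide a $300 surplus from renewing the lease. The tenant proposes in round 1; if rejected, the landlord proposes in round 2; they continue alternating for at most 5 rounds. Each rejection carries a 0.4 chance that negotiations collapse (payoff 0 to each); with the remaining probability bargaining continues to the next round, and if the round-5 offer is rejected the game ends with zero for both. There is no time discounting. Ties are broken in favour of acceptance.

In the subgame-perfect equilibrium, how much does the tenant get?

Round 5 (the tenant proposes): rejection yields 0 for the landlord; the tenant offers 0 and keeps 300.
Round 4 (the landlord proposes): rejecting gives the tenant an expected 0.6 × 300 = 180. The landlord offers 180 and keeps 300 − 180 = 120.
Round 3 (the tenant proposes): rejecting gives the landlord an expected 0.6 × 120 = 72. The tenant offers 72 and keeps 300 − 72 = 228.
Round 2 (the landlord proposes): rejecting gives the tenant an expected 0.6 × 228 = 136.8, so the landlord offers 136.8, keeping 163.2.
Round 1 (the tenant proposes): rejecting gives the landlord an expected 0.6 × 163.2 = 97.92; the tenant offers that and keeps 202.08.

202.08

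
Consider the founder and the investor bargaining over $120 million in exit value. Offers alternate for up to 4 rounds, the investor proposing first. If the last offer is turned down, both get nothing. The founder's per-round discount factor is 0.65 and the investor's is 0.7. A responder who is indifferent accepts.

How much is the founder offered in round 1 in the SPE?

Round 4 (the founder proposes): the investor will accept anything ≥ 0, so the founder offers 0 and keeps 120.
Round 3 (the investor proposes): the founder can get 120 next round, worth 0.65 × 120 = 78 now; the investor offers that and keeps 42.
Round 2 (the founder proposes): the investor can get 42 next round, worth 0.7 × 42 = 29.4 now. The founder offers 29.4 and keeps 120 − 29.4 = 90.6.
Round 1 (the investor proposes): the founder can get 90.6 next round, worth 0.65 × 90.6 = 58.89 now. The investor offers 58.89 and keeps 120 − 58.89 = 61.11.

58.89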